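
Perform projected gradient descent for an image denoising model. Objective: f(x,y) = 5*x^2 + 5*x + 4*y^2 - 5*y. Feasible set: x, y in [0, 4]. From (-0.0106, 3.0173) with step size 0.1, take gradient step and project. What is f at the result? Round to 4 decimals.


Step 1: Compute gradient at (-0.0106, 3.0173).
grad_x = 2*5*-0.0106 + 5 = 4.894
grad_y = 2*4*3.0173 - 5 = 19.1384
Step 2: Gradient step.
x_raw = -0.0106 - 0.1*4.894 = -0.5
y_raw = 3.0173 - 0.1*19.1384 = 1.1035
Step 3: Project onto [0, 4].
x_proj = clip(-0.5) = 0.0
y_proj = clip(1.1035) = 1.1035
Step 4: Evaluate f.
f(0.0, 1.1035) = -0.6468


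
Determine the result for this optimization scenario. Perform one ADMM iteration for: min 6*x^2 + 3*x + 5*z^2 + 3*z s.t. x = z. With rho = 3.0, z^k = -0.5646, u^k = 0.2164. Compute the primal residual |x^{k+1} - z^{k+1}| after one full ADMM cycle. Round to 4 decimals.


ADMM iteration with rho = 3.0, z^k = -0.5646, u^k = 0.2164
Step 1: x-update.
Minimize 6*x^2 + 3*x + (3.0/2)*(x + 0.5646 + 0.2164)^2
FOC: (2*6 + 3.0)*x = -3 + 3.0*(-0.5646 - 0.2164)
x^{k+1} = -0.3562
Step 2: z-update.
Minimize 5*z^2 + 3*z + (3.0/2)*(-0.3562 - z + 0.2164)^2
FOC: (2*5 + 3.0)*z = -3 + 3.0*(-0.3562 + 0.2164)
z^{k+1} = -0.263
Step 3: u-update.
u^{k+1} = 0.2164 - 0.3562 + 0.263 = 0.1232
Step 4: Primal residual = |-0.3562 + 0.263| = 0.0932


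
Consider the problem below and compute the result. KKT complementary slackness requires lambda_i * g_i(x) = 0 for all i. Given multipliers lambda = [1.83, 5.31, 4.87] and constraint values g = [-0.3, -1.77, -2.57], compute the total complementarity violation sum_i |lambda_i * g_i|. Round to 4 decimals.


KKT complementary slackness check:
lambda_1 * g_1 = 1.83 * -0.3 = -0.549
lambda_2 * g_2 = 5.31 * -1.77 = -9.3987
lambda_3 * g_3 = 4.87 * -2.57 = -12.5159
Total violation = 0.549 + 9.3987 + 12.5159 = 22.4636


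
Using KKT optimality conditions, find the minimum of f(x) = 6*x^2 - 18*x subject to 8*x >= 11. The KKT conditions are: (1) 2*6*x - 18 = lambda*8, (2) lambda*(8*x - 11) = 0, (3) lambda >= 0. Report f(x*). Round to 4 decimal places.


Step 1: Try lambda = 0 (constraint inactive).
Stationarity: 2*6*x - 18 = 0
x* = 18/(2*6) = 1.5
Check constraint: 8*1.5 = 12.0 >= 11 -- satisfied.
Step 2: Compute optimal value.
f(x*) = 6*1.5^2 - 18*1.5 = -13.5


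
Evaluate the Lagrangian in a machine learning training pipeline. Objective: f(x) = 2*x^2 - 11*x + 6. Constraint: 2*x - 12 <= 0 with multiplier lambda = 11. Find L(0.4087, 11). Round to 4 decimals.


Step 1: Evaluate f(x).
f(0.4087) = 2*0.4087^2 - 11*0.4087 + 6 = 1.8384
Step 2: Evaluate g(x).
g(0.4087) = 2*0.4087 - 12 = -11.1826
Step 3: Compute Lagrangian.
L = 1.8384 + 11*-11.1826 = -121.1702


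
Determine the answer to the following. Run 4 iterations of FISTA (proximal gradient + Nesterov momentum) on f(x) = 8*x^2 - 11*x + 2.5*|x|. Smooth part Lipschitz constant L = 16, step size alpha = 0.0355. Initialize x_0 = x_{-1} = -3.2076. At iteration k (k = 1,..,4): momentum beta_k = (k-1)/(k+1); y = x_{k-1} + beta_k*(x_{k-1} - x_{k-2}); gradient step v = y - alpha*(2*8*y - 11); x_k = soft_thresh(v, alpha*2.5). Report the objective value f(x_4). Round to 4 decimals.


FISTA on f(x) = 8*x^2 - 11*x + 2.5*|x|
L = 16, alpha = 0.0355
Iteration 1: beta = 0.0, y = -3.2076 + 0.0*(-3.2076 + 3.2076) = -3.2076
  grad(y) = -62.3216, v = y - alpha*grad = -0.9952
  prox(v) = soft_thresh(-0.9952, 0.0888) = -0.9064
Iteration 2: beta = 0.3333, y = -0.9064 + 0.3333*(-0.9064 + 3.2076) = -0.1394
  grad(y) = -13.23, v = y - alpha*grad = 0.3303
  prox(v) = soft_thresh(0.3303, 0.0888) = 0.2415
Iteration 3: beta = 0.5, y = 0.2415 + 0.5*(0.2415 + 0.9064) = 0.8155
  grad(y) = 2.0484, v = y - alpha*grad = 0.7428
  prox(v) = soft_thresh(0.7428, 0.0888) = 0.6541
Iteration 4: beta = 0.6, y = 0.6541 + 0.6*(0.6541 - 0.2415) = 0.9016
  grad(y) = 3.4251, v = y - alpha*grad = 0.78
  prox(v) = soft_thresh(0.78, 0.0888) = 0.6912
f(x_4) = 8*0.6912^2 - 11*0.6912 + 2.5*|0.6912| = -2.0531


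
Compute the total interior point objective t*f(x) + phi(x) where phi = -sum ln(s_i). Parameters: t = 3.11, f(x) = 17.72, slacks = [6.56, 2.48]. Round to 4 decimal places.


Step 1: Compute log-barrier.
ln values: [1.881, 0.9083]
phi = -(1.881 + 0.9083) = -2.7892
Step 2: Compute augmented objective.
t*f(x) = 3.11*17.72 = 55.1092
Total = 55.1092 - 2.7892 = 52.32


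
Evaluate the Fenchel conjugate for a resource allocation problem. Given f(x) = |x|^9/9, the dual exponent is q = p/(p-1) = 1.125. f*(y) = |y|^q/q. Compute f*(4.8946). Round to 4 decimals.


The conjugate exponent q satisfies 1/p + 1/q = 1.
p = 9, so q = 9/(9 - 1) = 1.125
|y|^q = 4.8946^1.125 = 5.9694
f*(4.8946) = 5.9694 / 1.125 = 5.3061


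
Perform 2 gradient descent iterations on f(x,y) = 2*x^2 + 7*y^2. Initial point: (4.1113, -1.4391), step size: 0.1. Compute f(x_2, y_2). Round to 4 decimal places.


Gradient descent on f(x,y) = 2*x^2 + 7*y^2.
Starting point: (4.1113, -1.4391), alpha = 0.1
Step 1: grad_x = 2*2*4.1113 = 16.4452, grad_y = 2*7*-1.4391 = -20.1474
  x_1 = 4.1113 - 0.1*16.4452 = 2.4668
  y_1 = -1.4391 - 0.1*-20.1474 = 0.5756
Step 2: grad_x = 2*2*2.4668 = 9.8671, grad_y = 2*7*0.5756 = 8.059
  x_2 = 2.4668 - 0.1*9.8671 = 1.4801
  y_2 = 0.5756 - 0.1*8.059 = -0.2303
f(1.4801, -0.2303) = 2*1.4801^2 + 7*(-0.2303)^2 = 4.7523


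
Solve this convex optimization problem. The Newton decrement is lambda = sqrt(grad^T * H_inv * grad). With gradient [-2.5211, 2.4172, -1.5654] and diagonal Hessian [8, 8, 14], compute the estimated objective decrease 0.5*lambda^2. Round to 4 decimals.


Step 1: H is diagonal, so H^(-1) * g = [-0.3151, 0.3022, -0.1118].
Step 2: g^T H^(-1) g = sum_i g_i^2 / H_ii
  = (-2.5211)^2/8 + (2.4172)^2/8 + (-1.5654)^2/14
  = 0.7945 + 0.7304 + 0.175 = 1.6999
Step 3: Objective decrease = 0.5 * g^T H^(-1) g = 0.8499


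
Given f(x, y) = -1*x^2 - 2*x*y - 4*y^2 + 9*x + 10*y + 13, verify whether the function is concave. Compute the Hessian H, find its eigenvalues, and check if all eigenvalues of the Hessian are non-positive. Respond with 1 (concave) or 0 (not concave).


The Hessian of f(x,y) = -1*x^2 - 2*x*y - 4*y^2 + 9*x + 10*y + 13 is:
H = [[-2, -2], [-2, -8]]
Trace = -2 - 8 = -10
Determinant = -2*-8 - (-2)^2 = 12
Discriminant = (-10)^2 - 4*12 = 52.0
Eigenvalues: lambda_1 = -8.6056, lambda_2 = -1.3944
The function is concave.

1


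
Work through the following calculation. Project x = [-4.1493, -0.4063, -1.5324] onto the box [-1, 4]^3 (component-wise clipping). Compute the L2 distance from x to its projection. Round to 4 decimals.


Project each component onto [-1, 4].
clip(-4.1493) = -1.0, clip(-0.4063) = -0.4063, clip(-1.5324) = -1.0
Projection = [-1.0, -0.4063, -1.0]
Squared diffs: [9.9181, 0.0, 0.2834]
Distance = sqrt(10.2015) = 3.194


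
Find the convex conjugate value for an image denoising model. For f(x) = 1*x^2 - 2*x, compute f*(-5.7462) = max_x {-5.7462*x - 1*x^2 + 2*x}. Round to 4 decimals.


f*(y) = sup_x {y*x - a*x^2 - b*x} = sup_x {(y-b)*x - a*x^2}
FOC: (y - b) - 2a*x = 0 => x* = (y - b)/(2a)
x* = (-5.7462 + 2)/(2*1) = -1.8731
f*(-5.7462) = (y-b)^2/(4a) = (-5.7462 + 2)^2/(4*1)
= 14.034/4 = 3.5085


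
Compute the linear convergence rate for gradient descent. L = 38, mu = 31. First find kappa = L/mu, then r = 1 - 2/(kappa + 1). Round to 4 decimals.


Step 1: Compute the condition number.
kappa = L/mu = 38/31 = 1.2258
Step 2: Compute the convergence rate.
r = 1 - 2/(kappa + 1) = 1 - 2*mu/(L + mu) = (L - mu)/(L + mu) = 7/69 = 0.1014


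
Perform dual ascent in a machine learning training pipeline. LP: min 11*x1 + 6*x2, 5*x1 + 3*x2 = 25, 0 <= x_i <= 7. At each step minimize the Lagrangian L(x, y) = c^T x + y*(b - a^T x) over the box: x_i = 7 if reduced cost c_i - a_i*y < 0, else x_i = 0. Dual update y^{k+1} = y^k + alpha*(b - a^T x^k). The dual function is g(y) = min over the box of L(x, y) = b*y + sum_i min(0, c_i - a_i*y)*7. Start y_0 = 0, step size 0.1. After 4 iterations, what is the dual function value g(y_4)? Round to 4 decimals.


Dual ascent for LP: min 11*x1 + 6*x2, 5*x1 + 3*x2 = 25, 0 <= x_i <= 7
Step 1: y^k = 0.0, reduced costs: (11.0, 6.0)
  x^k = (0.0, 0.0), subgradient = b - a^T x = 25.0
  y^{k+1} = 0.0 + 0.1*25.0 = 2.5
Step 2: y^k = 2.5, reduced costs: (-1.5, -1.5)
  x^k = (7.0, 7.0), subgradient = b - a^T x = -31.0
  y^{k+1} = 2.5 + 0.1*-31.0 = -0.6
Step 3: y^k = -0.6, reduced costs: (14.0, 7.8)
  x^k = (0.0, 0.0), subgradient = b - a^T x = 25.0
  y^{k+1} = -0.6 + 0.1*25.0 = 1.9
Step 4: y^k = 1.9, reduced costs: (1.5, 0.3)
  x^k = (0.0, 0.0), subgradient = b - a^T x = 25.0
  y^{k+1} = 1.9 + 0.1*25.0 = 4.4
Dual objective at y_4 = 4.4: reduced costs (-11.0, -7.2), box minimizer x = (7.0, 7.0)
g(y_4) = b*y + (c1 - a1*y)*x1 + (c2 - a2*y)*x2 = 25*4.4 + (-11.0)*7.0 + (-7.2)*7.0 = 110.0 - 77.0 - 50.4 = -17.4


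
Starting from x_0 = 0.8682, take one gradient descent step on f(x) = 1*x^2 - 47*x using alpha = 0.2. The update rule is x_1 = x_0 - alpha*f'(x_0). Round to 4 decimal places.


We compute the gradient at x_0 and apply the update.
f'(x) = 2*x - 47
f'(0.8682) = 2*0.8682 - 47 = -45.2636
x_1 = 0.8682 - 0.2*-45.2636 = 9.9209


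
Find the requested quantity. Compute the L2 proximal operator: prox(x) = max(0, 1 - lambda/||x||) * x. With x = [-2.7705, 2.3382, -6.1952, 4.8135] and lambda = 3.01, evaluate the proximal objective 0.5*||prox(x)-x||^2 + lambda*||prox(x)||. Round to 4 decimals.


Step 1: Compute ||x||.
||x|| = 8.6425
Step 2: Compute scaling factor.
scale = max(0, 1 - 3.01/8.6425) = 0.6517
Step 3: prox(x) = [-1.8056, 1.5239, -4.0375, 3.1371]
||prox(x)|| = 5.6325
Step 4: Proximal objective.
0.5*||prox-x||^2 = 4.5301
lambda*||prox|| = 16.9538
Total = 21.4839


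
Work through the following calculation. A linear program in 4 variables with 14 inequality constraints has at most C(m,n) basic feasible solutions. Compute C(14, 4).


Each vertex corresponds to some choice of n active constraints out of m, so the number of vertices is at most C(m, n) = m! / (n!(m-n)!).
m = 14, n = 4
Numerator: 14 * 13 * 12 * 11
Denominator: 4! = 24
C(14, 4) = 1001


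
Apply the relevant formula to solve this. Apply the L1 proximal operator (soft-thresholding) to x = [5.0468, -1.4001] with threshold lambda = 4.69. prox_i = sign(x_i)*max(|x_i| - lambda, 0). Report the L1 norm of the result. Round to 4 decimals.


Soft-thresholding with lambda = 4.69:
prox(5.0468) = sign(5.0468)*max(|5.0468| - 4.69, 0) = 0.3568
prox(-1.4001) = sign(-1.4001)*max(|-1.4001| - 4.69, 0) = 0.0
prox(x) = [0.3568, 0.0]
||prox(x)||_1 = 0.3568 + 0.0 = 0.3568


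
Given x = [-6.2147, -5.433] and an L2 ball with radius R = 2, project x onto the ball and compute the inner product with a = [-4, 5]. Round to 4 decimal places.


Step 1: Compute ||x|| (intermediates to 6 decimals).
||x|| = sqrt((-6.2147)^2 + (-5.433)^2) = 8.254695
Step 2: Project.
Since ||x|| > R, scale = R/||x|| = 2/8.254695 = 0.242286, proj(x) = scale * x
proj(x) = [-1.505735, -1.31634]
Step 3: Dot product.
a^T * proj(x) = -4*(-1.505735) + 5*(-1.31634) = -0.5588


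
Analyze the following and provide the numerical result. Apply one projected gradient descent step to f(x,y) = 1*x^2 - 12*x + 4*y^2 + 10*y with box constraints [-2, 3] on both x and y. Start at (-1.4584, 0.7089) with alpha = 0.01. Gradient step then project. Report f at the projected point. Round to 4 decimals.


Step 1: Compute gradient at (-1.4584, 0.7089).
grad_x = 2*1*-1.4584 - 12 = -14.9168
grad_y = 2*4*0.7089 + 10 = 15.6712
Step 2: Gradient step.
x_raw = -1.4584 - 0.01*-14.9168 = -1.3092
y_raw = 0.7089 - 0.01*15.6712 = 0.5522
Step 3: Project onto [-2, 3].
x_proj = clip(-1.3092) = -1.3092
y_proj = clip(0.5522) = 0.5522
Step 4: Evaluate f.
f(-1.3092, 0.5522) = 24.1664


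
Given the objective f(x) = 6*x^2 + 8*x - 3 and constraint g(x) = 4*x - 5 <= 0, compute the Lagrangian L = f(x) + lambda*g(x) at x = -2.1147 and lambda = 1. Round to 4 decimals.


Step 1: Evaluate f(x).
f(-2.1147) = 6*(-2.1147)^2 + 8*(-2.1147) - 3 = 6.9141
Step 2: Evaluate g(x).
g(-2.1147) = 4*-2.1147 - 5 = -13.4588
Step 3: Compute Lagrangian.
L = 6.9141 + 1*-13.4588 = -6.5447


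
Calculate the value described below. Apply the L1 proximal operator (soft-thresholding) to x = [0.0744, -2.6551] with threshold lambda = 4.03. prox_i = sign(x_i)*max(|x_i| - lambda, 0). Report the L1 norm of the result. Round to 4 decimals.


Soft-thresholding with lambda = 4.03:
prox(0.0744) = sign(0.0744)*max(|0.0744| - 4.03, 0) = 0.0
prox(-2.6551) = sign(-2.6551)*max(|-2.6551| - 4.03, 0) = 0.0
prox(x) = [0.0, 0.0]
||prox(x)||_1 = 0.0 + 0.0 = 0.0


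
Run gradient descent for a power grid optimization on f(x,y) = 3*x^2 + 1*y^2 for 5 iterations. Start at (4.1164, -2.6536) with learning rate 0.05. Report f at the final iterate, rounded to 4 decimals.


Gradient descent on f(x,y) = 3*x^2 + 1*y^2.
Starting point: (4.1164, -2.6536), alpha = 0.05
Step 1: grad_x = 2*3*4.1164 = 24.6984, grad_y = 2*1*-2.6536 = -5.3072
  x_1 = 4.1164 - 0.05*24.6984 = 2.8815
  y_1 = -2.6536 - 0.05*-5.3072 = -2.3882
Step 2: grad_x = 2*3*2.8815 = 17.2889, grad_y = 2*1*-2.3882 = -4.7765
  x_2 = 2.8815 - 0.05*17.2889 = 2.017
  y_2 = -2.3882 - 0.05*-4.7765 = -2.1494
Step 3: grad_x = 2*3*2.017 = 12.1022, grad_y = 2*1*-2.1494 = -4.2988
  x_3 = 2.017 - 0.05*12.1022 = 1.4119
  y_3 = -2.1494 - 0.05*-4.2988 = -1.9345
Step 4: grad_x = 2*3*1.4119 = 8.4716, grad_y = 2*1*-1.9345 = -3.8689
  x_4 = 1.4119 - 0.05*8.4716 = 0.9883
  y_4 = -1.9345 - 0.05*-3.8689 = -1.741
Step 5: grad_x = 2*3*0.9883 = 5.9301, grad_y = 2*1*-1.741 = -3.4821
  x_5 = 0.9883 - 0.05*5.9301 = 0.6918
  y_5 = -1.741 - 0.05*-3.4821 = -1.5669
f(0.6918, -1.5669) = 3*0.6918^2 + 1*(-1.5669)^2 = 3.8912


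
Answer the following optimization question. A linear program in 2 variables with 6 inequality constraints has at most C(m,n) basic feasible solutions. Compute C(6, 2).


Each vertex corresponds to some choice of n active constraints out of m, so the number of vertices is at most C(m, n) = m! / (n!(m-n)!).
m = 6, n = 2
Numerator: 6 * 5
Denominator: 2! = 2
C(6, 2) = 15


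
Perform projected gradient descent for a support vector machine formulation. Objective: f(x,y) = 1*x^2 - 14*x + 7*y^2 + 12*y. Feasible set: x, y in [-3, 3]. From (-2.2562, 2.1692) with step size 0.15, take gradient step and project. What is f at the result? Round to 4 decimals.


Step 1: Compute gradient at (-2.2562, 2.1692).
grad_x = 2*1*-2.2562 - 14 = -18.5124
grad_y = 2*7*2.1692 + 12 = 42.3688
Step 2: Gradient step.
x_raw = -2.2562 - 0.15*-18.5124 = 0.5207
y_raw = 2.1692 - 0.15*42.3688 = -4.1861
Step 3: Project onto [-3, 3].
x_proj = clip(0.5207) = 0.5207
y_proj = clip(-4.1861) = -3.0
Step 4: Evaluate f.
f(0.5207, -3.0) = 19.9818


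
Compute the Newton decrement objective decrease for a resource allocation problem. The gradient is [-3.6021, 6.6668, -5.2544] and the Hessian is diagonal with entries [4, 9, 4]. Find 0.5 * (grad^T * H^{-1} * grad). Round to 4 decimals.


Step 1: H is diagonal, so H^(-1) * g = [-0.9005, 0.7408, -1.3136].
Step 2: g^T H^(-1) g = sum_i g_i^2 / H_ii
  = (-3.6021)^2/4 + (6.6668)^2/9 + (-5.2544)^2/4
  = 3.2438 + 4.9385 + 6.9022 = 15.0844
Step 3: Objective decrease = 0.5 * g^T H^(-1) g = 7.5422


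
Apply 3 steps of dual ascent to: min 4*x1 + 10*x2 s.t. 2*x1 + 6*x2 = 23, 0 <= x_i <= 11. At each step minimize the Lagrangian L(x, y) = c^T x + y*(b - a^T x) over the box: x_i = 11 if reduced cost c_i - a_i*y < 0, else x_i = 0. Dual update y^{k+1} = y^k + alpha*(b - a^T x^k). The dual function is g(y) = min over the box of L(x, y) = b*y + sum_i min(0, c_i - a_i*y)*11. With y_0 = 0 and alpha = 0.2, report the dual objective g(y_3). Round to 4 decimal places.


Dual ascent for LP: min 4*x1 + 10*x2, 2*x1 + 6*x2 = 23, 0 <= x_i <= 11
Step 1: y^k = 0.0, reduced costs: (4.0, 10.0)
  x^k = (0.0, 0.0), subgradient = b - a^T x = 23.0
  y^{k+1} = 0.0 + 0.2*23.0 = 4.6
Step 2: y^k = 4.6, reduced costs: (-5.2, -17.6)
  x^k = (11.0, 11.0), subgradient = b - a^T x = -65.0
  y^{k+1} = 4.6 + 0.2*-65.0 = -8.4
Step 3: y^k = -8.4, reduced costs: (20.8, 60.4)
  x^k = (0.0, 0.0), subgradient = b - a^T x = 23.0
  y^{k+1} = -8.4 + 0.2*23.0 = -3.8
Dual objective at y_3 = -3.8: reduced costs (11.6, 32.8), box minimizer x = (0.0, 0.0)
g(y_3) = b*y + (c1 - a1*y)*x1 + (c2 - a2*y)*x2 = 23*(-3.8) + 11.6*0.0 + 32.8*0.0 = -87.4 + 0.0 + 0.0 = -87.4


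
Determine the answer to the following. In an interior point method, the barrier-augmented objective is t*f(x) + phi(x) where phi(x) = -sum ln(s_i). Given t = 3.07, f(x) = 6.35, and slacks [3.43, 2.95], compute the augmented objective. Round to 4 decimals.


Step 1: Compute log-barrier.
ln values: [1.2326, 1.0818]
phi = -(1.2326 + 1.0818) = -2.3144
Step 2: Compute augmented objective.
t*f(x) = 3.07*6.35 = 19.4945
Total = 19.4945 - 2.3144 = 17.1801


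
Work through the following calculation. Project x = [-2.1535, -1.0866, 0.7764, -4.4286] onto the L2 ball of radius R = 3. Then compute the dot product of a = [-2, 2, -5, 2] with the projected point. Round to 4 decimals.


Step 1: Compute ||x|| (intermediates to 6 decimals).
||x|| = sqrt((-2.1535)^2 + (-1.0866)^2 + 0.7764^2 + (-4.4286)^2) = 5.102309
Step 2: Project.
Since ||x|| > R, scale = R/||x|| = 3/5.102309 = 0.587969, proj(x) = scale * x
proj(x) = [-1.266191, -0.638887, 0.456499, -2.60388]
Step 3: Dot product.
a^T * proj(x) = -2*(-1.266191) + 2*(-0.638887) - 5*0.456499 + 2*(-2.60388) = -6.2356


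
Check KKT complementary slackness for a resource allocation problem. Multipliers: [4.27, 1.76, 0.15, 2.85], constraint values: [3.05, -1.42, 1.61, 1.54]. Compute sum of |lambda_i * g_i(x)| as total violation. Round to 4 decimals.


KKT complementary slackness check:
lambda_1 * g_1 = 4.27 * 3.05 = 13.0235
lambda_2 * g_2 = 1.76 * -1.42 = -2.4992
lambda_3 * g_3 = 0.15 * 1.61 = 0.2415
lambda_4 * g_4 = 2.85 * 1.54 = 4.389
Total violation = 13.0235 + 2.4992 + 0.2415 + 4.389 = 20.1532


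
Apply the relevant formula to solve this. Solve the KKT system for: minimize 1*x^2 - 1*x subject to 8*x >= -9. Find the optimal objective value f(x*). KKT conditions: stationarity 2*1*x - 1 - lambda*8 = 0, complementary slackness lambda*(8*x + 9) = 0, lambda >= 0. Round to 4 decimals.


Step 1: Try lambda = 0 (constraint inactive).
Stationarity: 2*1*x - 1 = 0
x* = 1/(2*1) = 0.5
Check constraint: 8*0.5 = 4.0 >= -9 -- satisfied.
Step 2: Compute optimal value.
f(x*) = 1*0.5^2 - 1*0.5 = -0.25


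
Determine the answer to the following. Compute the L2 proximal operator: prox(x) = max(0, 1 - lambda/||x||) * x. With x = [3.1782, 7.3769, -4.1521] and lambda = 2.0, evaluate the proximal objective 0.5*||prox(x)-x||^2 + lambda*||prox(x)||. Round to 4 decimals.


Step 1: Compute ||x||.
||x|| = 9.0421
Step 2: Compute scaling factor.
scale = max(0, 1 - 2.0/9.0421) = 0.7788
Step 3: prox(x) = [2.4752, 5.7452, -3.2337]
||prox(x)|| = 7.0421
Step 4: Proximal objective.
0.5*||prox-x||^2 = 2.0
lambda*||prox|| = 14.0842
Total = 16.0842


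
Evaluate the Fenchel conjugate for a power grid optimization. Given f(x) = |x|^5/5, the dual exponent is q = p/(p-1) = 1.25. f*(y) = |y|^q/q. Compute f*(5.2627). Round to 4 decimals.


The conjugate exponent q satisfies 1/p + 1/q = 1.
p = 5, so q = 5/(5 - 1) = 1.25
|y|^q = 5.2627^1.25 = 7.971
f*(5.2627) = 7.971 / 1.25 = 6.3768


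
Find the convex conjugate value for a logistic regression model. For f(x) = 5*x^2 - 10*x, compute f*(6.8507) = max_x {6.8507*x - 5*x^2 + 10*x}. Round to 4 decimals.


f*(y) = sup_x {y*x - a*x^2 - b*x} = sup_x {(y-b)*x - a*x^2}
FOC: (y - b) - 2a*x = 0 => x* = (y - b)/(2a)
x* = (6.8507 + 10)/(2*5) = 1.6851
f*(6.8507) = (y-b)^2/(4a) = (6.8507 + 10)^2/(4*5)
= 283.9461/20 = 14.1973


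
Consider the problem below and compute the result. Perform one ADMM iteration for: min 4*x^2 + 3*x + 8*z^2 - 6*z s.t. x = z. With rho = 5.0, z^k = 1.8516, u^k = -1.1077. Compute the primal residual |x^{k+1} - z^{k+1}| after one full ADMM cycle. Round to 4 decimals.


ADMM iteration with rho = 5.0, z^k = 1.8516, u^k = -1.1077
Step 1: x-update.
Minimize 4*x^2 + 3*x + (5.0/2)*(x - 1.8516 - 1.1077)^2
FOC: (2*4 + 5.0)*x = -3 + 5.0*(1.8516 + 1.1077)
x^{k+1} = 0.9074
Step 2: z-update.
Minimize 8*z^2 - 6*z + (5.0/2)*(0.9074 - z - 1.1077)^2
FOC: (2*8 + 5.0)*z = 6 + 5.0*(0.9074 - 1.1077)
z^{k+1} = 0.238
Step 3: u-update.
u^{k+1} = -1.1077 + 0.9074 - 0.238 = -0.4383
Step 4: Primal residual = |0.9074 - 0.238| = 0.6694


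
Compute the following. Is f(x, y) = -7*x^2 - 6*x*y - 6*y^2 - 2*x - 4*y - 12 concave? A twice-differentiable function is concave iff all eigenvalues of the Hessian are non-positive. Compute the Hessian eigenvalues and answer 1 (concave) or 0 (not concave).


The Hessian of f(x,y) = -7*x^2 - 6*x*y - 6*y^2 - 2*x - 4*y - 12 is:
H = [[-14, -6], [-6, -12]]
Trace = -14 - 12 = -26
Determinant = -14*-12 - (-6)^2 = 132
Discriminant = (-26)^2 - 4*132 = 148.0
Eigenvalues: lambda_1 = -19.0828, lambda_2 = -6.9172
The function is concave.

1


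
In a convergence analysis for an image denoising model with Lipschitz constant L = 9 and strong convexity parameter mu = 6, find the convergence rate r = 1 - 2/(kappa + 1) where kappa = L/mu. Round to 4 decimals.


Step 1: Compute the condition number.
kappa = L/mu = 9/6 = 1.5
Step 2: Compute the convergence rate.
r = 1 - 2/(kappa + 1) = 1 - 2*mu/(L + mu) = (L - mu)/(L + mu) = 3/15 = 0.2


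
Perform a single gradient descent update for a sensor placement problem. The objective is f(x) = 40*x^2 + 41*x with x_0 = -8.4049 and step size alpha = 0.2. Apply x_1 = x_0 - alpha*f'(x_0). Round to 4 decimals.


We compute the gradient at x_0 and apply the update.
f'(x) = 80*x + 41
f'(-8.4049) = 80*-8.4049 + 41 = -631.392
x_1 = -8.4049 - 0.2*-631.392 = 117.8735


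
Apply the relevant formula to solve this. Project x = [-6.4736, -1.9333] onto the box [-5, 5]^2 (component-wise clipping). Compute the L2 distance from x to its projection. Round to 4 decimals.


Project each component onto [-5, 5].
clip(-6.4736) = -5.0, clip(-1.9333) = -1.9333
Projection = [-5.0, -1.9333]
Squared diffs: [2.1715, 0.0]
Distance = sqrt(2.1715) = 1.4736


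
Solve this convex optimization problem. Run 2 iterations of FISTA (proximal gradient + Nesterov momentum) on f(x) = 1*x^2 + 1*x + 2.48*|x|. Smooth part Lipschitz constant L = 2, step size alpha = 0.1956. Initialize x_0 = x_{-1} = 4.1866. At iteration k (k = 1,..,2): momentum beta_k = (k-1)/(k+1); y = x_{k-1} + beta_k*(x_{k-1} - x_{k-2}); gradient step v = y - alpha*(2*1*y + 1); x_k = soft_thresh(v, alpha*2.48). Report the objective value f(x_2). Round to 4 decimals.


FISTA on f(x) = 1*x^2 + 1*x + 2.48*|x|
L = 2, alpha = 0.1956
Iteration 1: beta = 0.0, y = 4.1866 + 0.0*(4.1866 - 4.1866) = 4.1866
  grad(y) = 9.3732, v = y - alpha*grad = 2.3532
  prox(v) = soft_thresh(2.3532, 0.4851) = 1.8681
Iteration 2: beta = 0.3333, y = 1.8681 + 0.3333*(1.8681 - 4.1866) = 1.0953
  grad(y) = 3.1906, v = y - alpha*grad = 0.4712
  prox(v) = soft_thresh(0.4712, 0.4851) = 0.0
f(x_2) = 1*0.0^2 + 1*0.0 + 2.48*|0.0| = 0.0


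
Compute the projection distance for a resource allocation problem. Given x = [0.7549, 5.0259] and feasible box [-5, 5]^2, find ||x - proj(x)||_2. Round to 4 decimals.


Project each component onto [-5, 5].
clip(0.7549) = 0.7549, clip(5.0259) = 5.0
Projection = [0.7549, 5.0]
Squared diffs: [0.0, 0.0007]
Distance = sqrt(0.0007) = 0.0259


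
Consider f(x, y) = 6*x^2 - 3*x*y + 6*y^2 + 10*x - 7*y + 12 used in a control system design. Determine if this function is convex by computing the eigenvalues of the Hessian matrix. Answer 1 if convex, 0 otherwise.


The Hessian of f(x,y) = 6*x^2 - 3*x*y + 6*y^2 + 10*x - 7*y + 12 is:
H = [[12, -3], [-3, 12]]
Trace = 12 + 12 = 24
Determinant = 12*12 - (-3)^2 = 135
Discriminant = (24)^2 - 4*135 = 36.0
Eigenvalues: lambda_1 = 9.0, lambda_2 = 15.0
The function is convex.

1


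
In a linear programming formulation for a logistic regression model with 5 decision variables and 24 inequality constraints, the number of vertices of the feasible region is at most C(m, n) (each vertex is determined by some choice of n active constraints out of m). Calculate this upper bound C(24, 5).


Each vertex corresponds to some choice of n active constraints out of m, so the number of vertices is at most C(m, n) = m! / (n!(m-n)!).
m = 24, n = 5
Numerator: 24 * 23 * 22 * 21 * 20
Denominator: 5! = 120
C(24, 5) = 42504


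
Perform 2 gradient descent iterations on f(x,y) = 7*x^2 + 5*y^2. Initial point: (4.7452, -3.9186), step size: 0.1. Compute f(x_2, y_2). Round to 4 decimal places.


Gradient descent on f(x,y) = 7*x^2 + 5*y^2.
Starting point: (4.7452, -3.9186), alpha = 0.1
Step 1: grad_x = 2*7*4.7452 = 66.4328, grad_y = 2*5*-3.9186 = -39.186
  x_1 = 4.7452 - 0.1*66.4328 = -1.8981
  y_1 = -3.9186 - 0.1*-39.186 = 0.0
Step 2: grad_x = 2*7*-1.8981 = -26.5731, grad_y = 2*5*0.0 = 0.0
  x_2 = -1.8981 - 0.1*-26.5731 = 0.7592
  y_2 = 0.0 - 0.1*0.0 = 0.0
f(0.7592, 0.0) = 7*0.7592^2 + 5*0.0^2 = 4.035


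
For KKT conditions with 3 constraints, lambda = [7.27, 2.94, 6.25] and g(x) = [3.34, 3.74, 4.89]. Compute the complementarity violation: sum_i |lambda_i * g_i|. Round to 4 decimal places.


KKT complementary slackness check:
lambda_1 * g_1 = 7.27 * 3.34 = 24.2818
lambda_2 * g_2 = 2.94 * 3.74 = 10.9956
lambda_3 * g_3 = 6.25 * 4.89 = 30.5625
Total violation = 24.2818 + 10.9956 + 30.5625 = 65.8399


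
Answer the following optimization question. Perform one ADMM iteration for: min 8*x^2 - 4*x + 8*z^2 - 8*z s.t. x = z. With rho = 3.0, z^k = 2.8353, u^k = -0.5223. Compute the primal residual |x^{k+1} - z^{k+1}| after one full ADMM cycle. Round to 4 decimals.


ADMM iteration with rho = 3.0, z^k = 2.8353, u^k = -0.5223
Step 1: x-update.
Minimize 8*x^2 - 4*x + (3.0/2)*(x - 2.8353 - 0.5223)^2
FOC: (2*8 + 3.0)*x = 4 + 3.0*(2.8353 + 0.5223)
x^{k+1} = 0.7407
Step 2: z-update.
Minimize 8*z^2 - 8*z + (3.0/2)*(0.7407 - z - 0.5223)^2
FOC: (2*8 + 3.0)*z = 8 + 3.0*(0.7407 - 0.5223)
z^{k+1} = 0.4555
Step 3: u-update.
u^{k+1} = -0.5223 + 0.7407 - 0.4555 = -0.2372
Step 4: Primal residual = |0.7407 - 0.4555| = 0.2851


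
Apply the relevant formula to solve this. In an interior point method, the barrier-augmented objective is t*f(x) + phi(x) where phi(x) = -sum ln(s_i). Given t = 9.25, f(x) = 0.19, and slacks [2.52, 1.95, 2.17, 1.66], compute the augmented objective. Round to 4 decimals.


Step 1: Compute log-barrier.
ln values: [0.9243, 0.6678, 0.7747, 0.5068]
phi = -(0.9243 + 0.6678 + 0.7747 + 0.5068) = -2.8736
Step 2: Compute augmented objective.
t*f(x) = 9.25*0.19 = 1.7575
Total = 1.7575 - 2.8736 = -1.1161


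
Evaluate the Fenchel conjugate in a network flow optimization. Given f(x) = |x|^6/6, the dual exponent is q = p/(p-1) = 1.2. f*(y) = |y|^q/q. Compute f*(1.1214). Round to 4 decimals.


The conjugate exponent q satisfies 1/p + 1/q = 1.
p = 6, so q = 6/(6 - 1) = 1.2
|y|^q = 1.1214^1.2 = 1.1474
f*(1.1214) = 1.1474 / 1.2 = 0.9562


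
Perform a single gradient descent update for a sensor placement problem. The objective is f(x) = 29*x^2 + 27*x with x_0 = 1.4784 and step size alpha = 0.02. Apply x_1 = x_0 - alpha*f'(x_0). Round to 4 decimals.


We compute the gradient at x_0 and apply the update.
f'(x) = 58*x + 27
f'(1.4784) = 58*1.4784 + 27 = 112.7472
x_1 = 1.4784 - 0.02*112.7472 = -0.7765


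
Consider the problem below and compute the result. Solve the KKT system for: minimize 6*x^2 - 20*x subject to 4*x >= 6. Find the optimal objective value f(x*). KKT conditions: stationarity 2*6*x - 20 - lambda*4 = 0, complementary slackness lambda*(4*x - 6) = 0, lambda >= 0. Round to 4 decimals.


Step 1: Try lambda = 0 (constraint inactive).
Stationarity: 2*6*x - 20 = 0
x* = 20/(2*6) = 5/3 = 1.6667 (rounded; the exact value 5/3 is used below)
Check constraint: 4*1.6667 = 6.6668 >= 6 -- satisfied.
Step 2: Compute optimal value.
f(x*) = 6*(5/3)^2 - 20*(5/3) = -16.6667


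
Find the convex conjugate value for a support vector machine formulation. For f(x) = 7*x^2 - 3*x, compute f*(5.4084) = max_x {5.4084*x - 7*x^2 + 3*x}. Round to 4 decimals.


f*(y) = sup_x {y*x - a*x^2 - b*x} = sup_x {(y-b)*x - a*x^2}
FOC: (y - b) - 2a*x = 0 => x* = (y - b)/(2a)
x* = (5.4084 + 3)/(2*7) = 0.6006
f*(5.4084) = (y-b)^2/(4a) = (5.4084 + 3)^2/(4*7)
= 70.7012/28 = 2.525


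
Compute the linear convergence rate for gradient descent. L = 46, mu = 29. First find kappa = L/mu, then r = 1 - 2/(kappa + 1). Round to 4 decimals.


Step 1: Compute the condition number.
kappa = L/mu = 46/29 = 1.5862
Step 2: Compute the convergence rate.
r = 1 - 2/(kappa + 1) = 1 - 2*mu/(L + mu) = (L - mu)/(L + mu) = 17/75 = 0.2267


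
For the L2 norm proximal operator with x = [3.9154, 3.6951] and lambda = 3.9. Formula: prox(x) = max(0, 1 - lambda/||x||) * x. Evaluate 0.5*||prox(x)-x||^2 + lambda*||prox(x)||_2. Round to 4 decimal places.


Step 1: Compute ||x||.
||x|| = 5.3837
Step 2: Compute scaling factor.
scale = max(0, 1 - 3.9/5.3837) = 0.2756
Step 3: prox(x) = [1.079, 1.0183]
||prox(x)|| = 1.4837
Step 4: Proximal objective.
0.5*||prox-x||^2 = 7.605
lambda*||prox|| = 5.7864
Total = 13.3914


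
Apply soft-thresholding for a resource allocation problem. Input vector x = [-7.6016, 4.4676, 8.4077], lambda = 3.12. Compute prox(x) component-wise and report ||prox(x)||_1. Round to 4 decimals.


Soft-thresholding with lambda = 3.12:
prox(-7.6016) = sign(-7.6016)*max(|-7.6016| - 3.12, 0) = -4.4816
prox(4.4676) = sign(4.4676)*max(|4.4676| - 3.12, 0) = 1.3476
prox(8.4077) = sign(8.4077)*max(|8.4077| - 3.12, 0) = 5.2877
prox(x) = [-4.4816, 1.3476, 5.2877]
||prox(x)||_1 = 4.4816 + 1.3476 + 5.2877 = 11.1169


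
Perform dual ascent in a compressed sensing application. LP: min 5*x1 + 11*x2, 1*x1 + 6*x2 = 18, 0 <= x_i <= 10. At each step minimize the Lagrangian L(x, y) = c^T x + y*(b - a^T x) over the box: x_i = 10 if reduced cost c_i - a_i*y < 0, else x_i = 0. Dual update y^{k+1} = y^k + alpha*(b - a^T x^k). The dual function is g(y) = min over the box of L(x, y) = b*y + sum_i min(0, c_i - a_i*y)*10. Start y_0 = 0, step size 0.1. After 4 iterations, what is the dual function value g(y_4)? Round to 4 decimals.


Dual ascent for LP: min 5*x1 + 11*x2, 1*x1 + 6*x2 = 18, 0 <= x_i <= 10
Step 1: y^k = 0.0, reduced costs: (5.0, 11.0)
  x^k = (0.0, 0.0), subgradient = b - a^T x = 18.0
  y^{k+1} = 0.0 + 0.1*18.0 = 1.8
Step 2: y^k = 1.8, reduced costs: (3.2, 0.2)
  x^k = (0.0, 0.0), subgradient = b - a^T x = 18.0
  y^{k+1} = 1.8 + 0.1*18.0 = 3.6
Step 3: y^k = 3.6, reduced costs: (1.4, -10.6)
  x^k = (0.0, 10.0), subgradient = b - a^T x = -42.0
  y^{k+1} = 3.6 + 0.1*-42.0 = -0.6
Step 4: y^k = -0.6, reduced costs: (5.6, 14.6)
  x^k = (0.0, 0.0), subgradient = b - a^T x = 18.0
  y^{k+1} = -0.6 + 0.1*18.0 = 1.2
Dual objective at y_4 = 1.2: reduced costs (3.8, 3.8), box minimizer x = (0.0, 0.0)
g(y_4) = b*y + (c1 - a1*y)*x1 + (c2 - a2*y)*x2 = 18*1.2 + 3.8*0.0 + 3.8*0.0 = 21.6 + 0.0 + 0.0 = 21.6


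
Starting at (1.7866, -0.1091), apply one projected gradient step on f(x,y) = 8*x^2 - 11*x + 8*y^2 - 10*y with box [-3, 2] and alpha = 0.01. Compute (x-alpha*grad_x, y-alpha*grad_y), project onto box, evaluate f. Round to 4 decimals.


Step 1: Compute gradient at (1.7866, -0.1091).
grad_x = 2*8*1.7866 - 11 = 17.5856
grad_y = 2*8*-0.1091 - 10 = -11.7456
Step 2: Gradient step.
x_raw = 1.7866 - 0.01*17.5856 = 1.6107
y_raw = -0.1091 - 0.01*-11.7456 = 0.0084
Step 3: Project onto [-3, 2].
x_proj = clip(1.6107) = 1.6107
y_proj = clip(0.0084) = 0.0084
Step 4: Evaluate f.
f(1.6107, 0.0084) = 2.9548


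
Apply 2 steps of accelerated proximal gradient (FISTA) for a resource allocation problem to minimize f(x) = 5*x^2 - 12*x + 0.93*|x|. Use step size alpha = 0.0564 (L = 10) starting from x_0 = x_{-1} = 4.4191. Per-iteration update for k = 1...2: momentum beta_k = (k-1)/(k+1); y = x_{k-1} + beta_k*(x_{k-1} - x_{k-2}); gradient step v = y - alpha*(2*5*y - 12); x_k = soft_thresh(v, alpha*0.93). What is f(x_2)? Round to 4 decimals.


FISTA on f(x) = 5*x^2 - 12*x + 0.93*|x|
L = 10, alpha = 0.0564
Iteration 1: beta = 0.0, y = 4.4191 + 0.0*(4.4191 - 4.4191) = 4.4191
  grad(y) = 32.191, v = y - alpha*grad = 2.6035
  prox(v) = soft_thresh(2.6035, 0.0525) = 2.5511
Iteration 2: beta = 0.3333, y = 2.5511 + 0.3333*(2.5511 - 4.4191) = 1.9284
  grad(y) = 7.284, v = y - alpha*grad = 1.5176
  prox(v) = soft_thresh(1.5176, 0.0525) = 1.4651
f(x_2) = 5*1.4651^2 - 12*1.4651 + 0.93*|1.4651| = -5.486


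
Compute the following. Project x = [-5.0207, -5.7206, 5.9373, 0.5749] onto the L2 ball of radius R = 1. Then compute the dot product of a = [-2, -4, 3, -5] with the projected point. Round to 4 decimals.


Step 1: Compute ||x|| (intermediates to 6 decimals).
||x|| = sqrt((-5.0207)^2 + (-5.7206)^2 + 5.9373^2 + 0.5749^2) = 9.670302
Step 2: Project.
Since ||x|| > R, scale = R/||x|| = 1/9.670302 = 0.103409, proj(x) = scale * x
proj(x) = [-0.519186, -0.591562, 0.61397, 0.05945]
Step 3: Dot product.
a^T * proj(x) = -2*(-0.519186) - 4*(-0.591562) + 3*0.61397 - 5*0.05945 = 4.9493


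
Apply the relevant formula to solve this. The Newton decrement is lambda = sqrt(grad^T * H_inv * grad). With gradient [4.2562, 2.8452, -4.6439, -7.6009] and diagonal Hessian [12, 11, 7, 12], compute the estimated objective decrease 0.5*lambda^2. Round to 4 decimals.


Step 1: H is diagonal, so H^(-1) * g = [0.3547, 0.2587, -0.6634, -0.6334].
Step 2: g^T H^(-1) g = sum_i g_i^2 / H_ii
  = (4.2562)^2/12 + (2.8452)^2/11 + (-4.6439)^2/7 + (-7.6009)^2/12
  = 1.5096 + 0.7359 + 3.0808 + 4.8145 = 10.1408
Step 3: Objective decrease = 0.5 * g^T H^(-1) g = 5.0704


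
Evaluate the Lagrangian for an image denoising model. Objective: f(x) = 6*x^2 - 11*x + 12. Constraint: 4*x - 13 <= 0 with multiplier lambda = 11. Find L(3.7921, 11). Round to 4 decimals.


Step 1: Evaluate f(x).
f(3.7921) = 6*3.7921^2 - 11*3.7921 + 12 = 56.567
Step 2: Evaluate g(x).
g(3.7921) = 4*3.7921 - 13 = 2.1684
Step 3: Compute Lagrangian.
L = 56.567 + 11*2.1684 = 80.4194


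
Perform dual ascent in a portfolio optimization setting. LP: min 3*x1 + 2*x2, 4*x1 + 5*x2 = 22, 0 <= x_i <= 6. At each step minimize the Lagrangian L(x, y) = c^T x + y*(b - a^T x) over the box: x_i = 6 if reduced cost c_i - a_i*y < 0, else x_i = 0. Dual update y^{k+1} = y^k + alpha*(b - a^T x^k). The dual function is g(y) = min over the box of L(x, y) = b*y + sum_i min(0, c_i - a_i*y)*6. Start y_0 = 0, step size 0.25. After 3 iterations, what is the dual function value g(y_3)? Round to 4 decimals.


Dual ascent for LP: min 3*x1 + 2*x2, 4*x1 + 5*x2 = 22, 0 <= x_i <= 6
Step 1: y^k = 0.0, reduced costs: (3.0, 2.0)
  x^k = (0.0, 0.0), subgradient = b - a^T x = 22.0
  y^{k+1} = 0.0 + 0.25*22.0 = 5.5
Step 2: y^k = 5.5, reduced costs: (-19.0, -25.5)
  x^k = (6.0, 6.0), subgradient = b - a^T x = -32.0
  y^{k+1} = 5.5 + 0.25*-32.0 = -2.5
Step 3: y^k = -2.5, reduced costs: (13.0, 14.5)
  x^k = (0.0, 0.0), subgradient = b - a^T x = 22.0
  y^{k+1} = -2.5 + 0.25*22.0 = 3.0
Dual objective at y_3 = 3.0: reduced costs (-9.0, -13.0), box minimizer x = (6.0, 6.0)
g(y_3) = b*y + (c1 - a1*y)*x1 + (c2 - a2*y)*x2 = 22*3.0 + (-9.0)*6.0 + (-13.0)*6.0 = 66.0 - 54.0 - 78.0 = -66.0


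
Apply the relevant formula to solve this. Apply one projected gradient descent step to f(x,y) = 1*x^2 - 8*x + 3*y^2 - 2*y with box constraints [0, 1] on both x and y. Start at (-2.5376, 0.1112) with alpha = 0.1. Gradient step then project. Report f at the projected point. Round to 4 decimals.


Step 1: Compute gradient at (-2.5376, 0.1112).
grad_x = 2*1*-2.5376 - 8 = -13.0752
grad_y = 2*3*0.1112 - 2 = -1.3328
Step 2: Gradient step.
x_raw = -2.5376 - 0.1*-13.0752 = -1.2301
y_raw = 0.1112 - 0.1*-1.3328 = 0.2445
Step 3: Project onto [0, 1].
x_proj = clip(-1.2301) = 0.0
y_proj = clip(0.2445) = 0.2445
Step 4: Evaluate f.
f(0.0, 0.2445) = -0.3096


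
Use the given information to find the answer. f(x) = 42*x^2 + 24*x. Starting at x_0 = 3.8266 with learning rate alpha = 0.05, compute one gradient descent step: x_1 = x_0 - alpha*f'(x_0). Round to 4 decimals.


We compute the gradient at x_0 and apply the update.
f'(x) = 84*x + 24
f'(3.8266) = 84*3.8266 + 24 = 345.4344
x_1 = 3.8266 - 0.05*345.4344 = -13.4451


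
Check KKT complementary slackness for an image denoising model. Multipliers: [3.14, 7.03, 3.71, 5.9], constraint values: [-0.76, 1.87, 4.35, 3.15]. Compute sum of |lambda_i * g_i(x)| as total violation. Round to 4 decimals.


KKT complementary slackness check:
lambda_1 * g_1 = 3.14 * -0.76 = -2.3864
lambda_2 * g_2 = 7.03 * 1.87 = 13.1461
lambda_3 * g_3 = 3.71 * 4.35 = 16.1385
lambda_4 * g_4 = 5.9 * 3.15 = 18.585
Total violation = 2.3864 + 13.1461 + 16.1385 + 18.585 = 50.256


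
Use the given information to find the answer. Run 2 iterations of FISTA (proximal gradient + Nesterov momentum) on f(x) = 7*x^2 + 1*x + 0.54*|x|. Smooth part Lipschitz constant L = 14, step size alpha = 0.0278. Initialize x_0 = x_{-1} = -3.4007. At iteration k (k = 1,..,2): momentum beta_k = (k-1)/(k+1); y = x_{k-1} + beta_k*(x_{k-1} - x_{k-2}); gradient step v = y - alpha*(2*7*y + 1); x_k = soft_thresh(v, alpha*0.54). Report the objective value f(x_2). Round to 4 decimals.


FISTA on f(x) = 7*x^2 + 1*x + 0.54*|x|
L = 14, alpha = 0.0278
Iteration 1: beta = 0.0, y = -3.4007 + 0.0*(-3.4007 + 3.4007) = -3.4007
  grad(y) = -46.6098, v = y - alpha*grad = -2.1049
  prox(v) = soft_thresh(-2.1049, 0.015) = -2.0899
Iteration 2: beta = 0.3333, y = -2.0899 + 0.3333*(-2.0899 + 3.4007) = -1.653
  grad(y) = -22.1422, v = y - alpha*grad = -1.0375
  prox(v) = soft_thresh(-1.0375, 0.015) = -1.0224
f(x_2) = 7*(-1.0224)^2 + 1*(-1.0224) + 0.54*|-1.0224| = 6.8475


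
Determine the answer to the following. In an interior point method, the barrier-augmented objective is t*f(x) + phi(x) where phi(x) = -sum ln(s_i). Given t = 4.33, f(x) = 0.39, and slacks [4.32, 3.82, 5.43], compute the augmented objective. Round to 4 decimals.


Step 1: Compute log-barrier.
ln values: [1.4633, 1.3403, 1.6919]
phi = -(1.4633 + 1.3403 + 1.6919) = -4.4954
Step 2: Compute augmented objective.
t*f(x) = 4.33*0.39 = 1.6887
Total = 1.6887 - 4.4954 = -2.8067


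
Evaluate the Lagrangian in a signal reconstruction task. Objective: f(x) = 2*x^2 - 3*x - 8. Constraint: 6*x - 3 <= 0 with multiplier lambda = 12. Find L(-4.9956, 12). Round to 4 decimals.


Step 1: Evaluate f(x).
f(-4.9956) = 2*(-4.9956)^2 - 3*(-4.9956) - 8 = 56.8988
Step 2: Evaluate g(x).
g(-4.9956) = 6*-4.9956 - 3 = -32.9736
Step 3: Compute Lagrangian.
L = 56.8988 + 12*-32.9736 = -338.7844


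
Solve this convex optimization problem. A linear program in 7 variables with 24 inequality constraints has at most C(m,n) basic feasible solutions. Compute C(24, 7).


Each vertex corresponds to some choice of n active constraints out of m, so the number of vertices is at most C(m, n) = m! / (n!(m-n)!).
m = 24, n = 7
Numerator: 24 * 23 * 22 * 21 * 20 * 19 * 18
Denominator: 7! = 5040
C(24, 7) = 346104


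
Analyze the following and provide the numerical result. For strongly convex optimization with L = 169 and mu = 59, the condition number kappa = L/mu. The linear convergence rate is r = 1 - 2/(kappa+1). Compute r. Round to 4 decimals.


Step 1: Compute the condition number.
kappa = L/mu = 169/59 = 2.8644
Step 2: Compute the convergence rate.
r = 1 - 2/(kappa + 1) = 1 - 2*mu/(L + mu) = (L - mu)/(L + mu) = 110/228 = 0.4825


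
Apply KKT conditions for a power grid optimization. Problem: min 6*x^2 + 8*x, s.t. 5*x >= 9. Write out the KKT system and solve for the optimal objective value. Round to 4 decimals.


Step 1: Try lambda = 0 (constraint inactive).
x_unc = -8/(2*6) = -0.6667
Check: 5*-0.6667 = -3.3335 < 9 -- violated!
Step 2: Constraint must be active: 5*x = 9
x* = 9/5 = 1.8
lambda = (2*6*1.8 + 8)/5 = 5.92
Step 3: Compute optimal value.
f(x*) = 6*1.8^2 + 8*1.8 = 33.84


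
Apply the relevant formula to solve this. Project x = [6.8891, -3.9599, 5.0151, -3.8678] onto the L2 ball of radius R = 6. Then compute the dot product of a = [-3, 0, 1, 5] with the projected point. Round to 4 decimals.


Step 1: Compute ||x|| (intermediates to 6 decimals).
||x|| = sqrt(6.8891^2 + (-3.9599)^2 + 5.0151^2 + (-3.8678)^2) = 10.16128
Step 2: Project.
Since ||x|| > R, scale = R/||x|| = 6/10.16128 = 0.590477, proj(x) = scale * x
proj(x) = [4.067855, -2.33823, 2.961301, -2.283847]
Step 3: Dot product.
a^T * proj(x) = -3*4.067855 + 0*(-2.33823) + 1*2.961301 + 5*(-2.283847) = -20.6615
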